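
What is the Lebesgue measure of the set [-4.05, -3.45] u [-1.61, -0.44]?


For pairwise disjoint intervals, m(union) = sum of lengths.
= (-3.45 - -4.05) + (-0.44 - -1.61)
= 0.6 + 1.17
= 1.77


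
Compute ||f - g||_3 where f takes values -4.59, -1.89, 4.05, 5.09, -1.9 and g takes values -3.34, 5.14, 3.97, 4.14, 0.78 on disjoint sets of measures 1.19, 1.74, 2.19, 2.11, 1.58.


Step 1: Compute differences f_i - g_i:
  -4.59 - -3.34 = -1.25
  -1.89 - 5.14 = -7.03
  4.05 - 3.97 = 0.08
  5.09 - 4.14 = 0.95
  -1.9 - 0.78 = -2.68
Step 2: Compute |diff|^3 * measure for each set:
  |-1.25|^3 * 1.19 = 1.953125 * 1.19 = 2.324219
  |-7.03|^3 * 1.74 = 347.428927 * 1.74 = 604.526333
  |0.08|^3 * 2.19 = 5.120000e-04 * 2.19 = 0.001121
  |0.95|^3 * 2.11 = 0.857375 * 2.11 = 1.809061
  |-2.68|^3 * 1.58 = 19.248832 * 1.58 = 30.413155
Step 3: Sum = 639.073889
Step 4: ||f-g||_3 = (639.073889)^(1/3) = 8.61358


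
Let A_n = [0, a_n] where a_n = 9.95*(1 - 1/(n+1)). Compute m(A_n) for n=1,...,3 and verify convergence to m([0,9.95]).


By continuity of measure from below: if A_n increases to A, then m(A_n) -> m(A).
Here A = [0, 9.95], so m(A) = 9.95
Step 1: a_1 = 9.95*(1 - 1/2) = 4.975, m(A_1) = 4.975
Step 2: a_2 = 9.95*(1 - 1/3) = 6.6333, m(A_2) = 6.6333
Step 3: a_3 = 9.95*(1 - 1/4) = 7.4625, m(A_3) = 7.4625
Limit: m(A_n) -> m([0,9.95]) = 9.95


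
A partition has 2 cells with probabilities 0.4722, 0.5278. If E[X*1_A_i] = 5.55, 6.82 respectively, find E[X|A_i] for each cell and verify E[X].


For each cell A_i: E[X|A_i] = E[X*1_A_i] / P(A_i)
Step 1: E[X|A_1] = 5.55 / 0.4722 = 11.753494
Step 2: E[X|A_2] = 6.82 / 0.5278 = 12.921561
Verification: E[X] = sum E[X*1_A_i] = 5.55 + 6.82 = 12.37


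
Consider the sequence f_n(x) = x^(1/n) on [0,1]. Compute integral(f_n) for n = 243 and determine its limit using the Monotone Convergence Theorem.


At n = 243: f_243(x) = x^(1/243).
Step 1: integral(x^(1/243), 0, 1) = [x^(1/243+1) / (1/243+1)] from 0 to 1
     = 1 / (1/243 + 1) = 1 / ((243+1)/243) = 243/(243+1)
     = 243/244 = 0.995902
Step 2: As n -> infinity, f_n(x) = x^(1/n) -> 1 for x in (0,1], and f_n is increasing in n.
By MCT, lim_n integral(f_n) = integral(lim_n f_n) = integral(1, 0, 1) = 1.
Step 3: Verify convergence: 243/244 = 0.995902 -> 1


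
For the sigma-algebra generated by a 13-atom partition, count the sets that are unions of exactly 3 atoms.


Each element of F is a union of some subset of the 13 atoms.
Elements that are unions of exactly 3 atoms correspond to 3-element subsets of the 13 atoms.
Count = C(13, 3) = 13! / (3! * 10!) = 286.


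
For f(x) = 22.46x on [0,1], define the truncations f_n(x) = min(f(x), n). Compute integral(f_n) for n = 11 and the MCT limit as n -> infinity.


f(x) = 22.46x on [0,1]; f_n(x) = min(22.46x, n). At n = 11:
Step 1: f(x) reaches 11 at x = 11/22.46 = 0.48976
Step 2: integral(f_11) = integral(22.46x, 0, 0.48976) + integral(11, 0.48976, 1)
       = 22.46*0.48976^2/2 + 11*(1 - 0.48976)
       = 2.693678 + 5.612645
       = 8.306322
Step 3: As n -> infinity, f_n increases to f, so by MCT integral(f_n) -> integral(f) = 22.46/2 = 11.23.
Convergence: integral(f_11) = 8.306322 -> 11.23 as n -> infinity


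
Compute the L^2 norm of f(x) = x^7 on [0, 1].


Step 1: ||f||_2 = (integral_0^1 |x^7|^2 dx)^(1/2)
     = (integral_0^1 x^14 dx)^(1/2)
Step 2: integral_0^1 x^14 dx = [x^15/(15)] from 0 to 1 = 1^15/15
     = 1/15 = 0.066667
Step 3: ||f||_2 = (0.066667)^(1/2) = 0.258199


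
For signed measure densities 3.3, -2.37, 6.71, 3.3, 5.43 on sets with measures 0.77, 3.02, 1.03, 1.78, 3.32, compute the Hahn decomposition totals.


Step 1: Compute signed measure on each set:
  Set 1: 3.3 * 0.77 = 2.541
  Set 2: -2.37 * 3.02 = -7.1574
  Set 3: 6.71 * 1.03 = 6.9113
  Set 4: 3.3 * 1.78 = 5.874
  Set 5: 5.43 * 3.32 = 18.0276
Step 2: Total signed measure = (2.541) + (-7.1574) + (6.9113) + (5.874) + (18.0276)
     = 26.1965
Step 3: Positive part mu+(X) = sum of positive contributions = 33.3539
Step 4: Negative part mu-(X) = |sum of negative contributions| = 7.1574


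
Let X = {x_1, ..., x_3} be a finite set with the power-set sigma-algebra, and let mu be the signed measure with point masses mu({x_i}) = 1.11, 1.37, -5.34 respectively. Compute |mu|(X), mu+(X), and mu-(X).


Step 1: Every measurable set is a union of atoms (the cells / points), so a Hahn decomposition is
  obtained by grouping atoms by sign: P = union of atoms with mu > 0, N = union of the remaining atoms.
  Atoms in P (indices): 1, 2;  atoms in N (indices): 3
  Positive values: 1.11, 1.37
  Negative values: -5.34
Step 2: mu+(X) = mu(P) = sum of positive atom values = 2.48
Step 3: mu-(X) = -mu(N) = sum of |negative atom values| = 5.34
Step 4: |mu|(X) = mu+(X) + mu-(X) = 2.48 + 5.34 = 7.82


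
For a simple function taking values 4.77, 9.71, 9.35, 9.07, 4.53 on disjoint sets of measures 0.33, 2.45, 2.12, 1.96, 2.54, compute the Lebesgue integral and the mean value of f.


Step 1: Integral = sum(value_i * measure_i)
= 4.77*0.33 + 9.71*2.45 + 9.35*2.12 + 9.07*1.96 + 4.53*2.54
= 1.5741 + 23.7895 + 19.822 + 17.7772 + 11.5062
= 74.469
Step 2: Total measure of domain = 0.33 + 2.45 + 2.12 + 1.96 + 2.54 = 9.4
Step 3: Average value = 74.469 / 9.4 = 7.922234


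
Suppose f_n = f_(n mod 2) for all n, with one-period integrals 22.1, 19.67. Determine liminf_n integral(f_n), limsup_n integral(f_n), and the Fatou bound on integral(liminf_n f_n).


The sequence (integral(f_n)) is periodic with period 2, repeating the values 22.1, 19.67 indefinitely.
Step 1: For a periodic sequence, every tail (a_m, a_(m+1), ...) contains all 2 period values infinitely often.
Step 2: Hence inf of every tail = min of the period values = min(22.1, 19.67) = 19.67.
        liminf_n integral(f_n) = sup over m of (inf of tail from m) = 19.67.
Step 3: Similarly sup of every tail = max of the period values = 22.1.
        limsup_n integral(f_n) = 22.1.
Step 4: Fatou's lemma: integral(liminf_n f_n) <= liminf_n integral(f_n) = 19.67.
        So the integral of the pointwise liminf is at most 19.67.


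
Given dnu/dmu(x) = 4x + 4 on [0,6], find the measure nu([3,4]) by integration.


nu(A) = integral_A (dnu/dmu) dmu = integral_3^4 (4x + 4) dx
Step 1: Antiderivative F(x) = (4/2)x^2 + 4x
Step 2: F(4) = (4/2)*4^2 + 4*4 = 32 + 16 = 48
Step 3: F(3) = (4/2)*3^2 + 4*3 = 18 + 12 = 30
Step 4: nu([3,4]) = F(4) - F(3) = 48 - 30 = 18


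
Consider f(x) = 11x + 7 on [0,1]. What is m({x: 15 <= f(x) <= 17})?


f^(-1)([15, 17]) = {x : 15 <= 11x + 7 <= 17}
Solving: (15 - 7)/11 <= x <= (17 - 7)/11
= [0.727273, 0.909091]
Intersecting with [0,1]: [0.727273, 0.909091]
Measure = 0.909091 - 0.727273 = 0.181818


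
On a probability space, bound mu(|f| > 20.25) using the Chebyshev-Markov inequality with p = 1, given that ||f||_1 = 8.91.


Chebyshev/Markov inequality: mu(|f| > eps) <= (||f||_p / eps)^p
Step 1: ||f||_1 / eps = 8.91 / 20.25 = 0.44
Step 2: Raise to power p = 1:
  (0.44)^1 = 0.44
Step 3: Therefore mu(|f| > 20.25) <= 0.44


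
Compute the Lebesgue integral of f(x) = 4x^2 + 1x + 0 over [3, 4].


The Lebesgue integral of a Riemann-integrable function agrees with the Riemann integral.
Antiderivative F(x) = (4/3)x^3 + (1/2)x^2 + 0x
F(4) = (4/3)*4^3 + (1/2)*4^2 + 0*4
     = (4/3)*64 + (1/2)*16 + 0*4
     = 85.333333 + 8 + 0
     = 93.333333
F(3) = 40.5
Integral = F(4) - F(3) = 93.333333 - 40.5 = 52.833333


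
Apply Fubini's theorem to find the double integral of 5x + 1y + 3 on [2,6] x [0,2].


By Fubini, integrate in x first, then y.
Step 1: Fix y, integrate over x in [2,6]:
  integral(5x + 1y + 3, x=2..6)
  = 5*(6^2 - 2^2)/2 + (1y + 3)*(6 - 2)
  = 80 + (1y + 3)*4
  = 80 + 4y + 12
  = 92 + 4y
Step 2: Integrate over y in [0,2]:
  integral(92 + 4y, y=0..2)
  = 92*2 + 4*(2^2 - 0^2)/2
  = 184 + 8
  = 192


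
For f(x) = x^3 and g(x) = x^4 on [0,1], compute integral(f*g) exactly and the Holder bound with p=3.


Step 1: Exact integral of f*g = integral(x^7, 0, 1) = 1/8
     = 0.125
Step 2: Holder bound with p=3, q=1.5:
  ||f||_p = (integral x^9 dx)^(1/3) = (1/10)^(1/3) = 0.464159
  ||g||_q = (integral x^6 dx)^(1/1.5) = (1/7)^(1/1.5) = 0.273276
Step 3: Holder bound = ||f||_p * ||g||_q = 0.464159 * 0.273276 = 0.126843
Verification: 0.125 <= 0.126843 (Holder holds)


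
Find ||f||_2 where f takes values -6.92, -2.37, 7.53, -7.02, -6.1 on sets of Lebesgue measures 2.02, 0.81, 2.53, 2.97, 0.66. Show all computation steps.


Step 1: Compute |f_i|^2 for each value:
  |-6.92|^2 = 47.8864
  |-2.37|^2 = 5.6169
  |7.53|^2 = 56.7009
  |-7.02|^2 = 49.2804
  |-6.1|^2 = 37.21
Step 2: Multiply by measures and sum:
  47.8864 * 2.02 = 96.730528
  5.6169 * 0.81 = 4.549689
  56.7009 * 2.53 = 143.453277
  49.2804 * 2.97 = 146.362788
  37.21 * 0.66 = 24.5586
Sum = 96.730528 + 4.549689 + 143.453277 + 146.362788 + 24.5586 = 415.654882
Step 3: Take the p-th root:
||f||_2 = (415.654882)^(1/2) = 20.387616


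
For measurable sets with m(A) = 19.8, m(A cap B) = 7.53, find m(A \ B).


m(A \ B) = m(A) - m(A n B)
= 19.8 - 7.53
= 12.27


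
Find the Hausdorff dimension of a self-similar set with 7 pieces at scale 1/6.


For a self-similar set with N copies scaled by 1/r:
dim_H = log(N)/log(r) = log(7)/log(6)
= 1.94591/1.791759
= 1.086033


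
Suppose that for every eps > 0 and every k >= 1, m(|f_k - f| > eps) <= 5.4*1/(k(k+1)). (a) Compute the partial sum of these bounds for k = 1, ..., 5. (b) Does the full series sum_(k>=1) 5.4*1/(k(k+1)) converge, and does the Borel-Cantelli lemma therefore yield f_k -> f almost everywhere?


Step 1: List the terms 5.4*1/(k(k+1)) for k = 1 to 5:
  k=1: 2.7
  k=2: 0.9
  k=3: 0.45
  k=4: 0.27
  k=5: 0.18
Step 2: Partial sum = 2.7 + 0.9 + 0.45 + 0.27 + 0.18
     = 4.5
Step 3: The full series sum_(k>=1) 5.4*1/(k(k+1)) converges (telescoping series sum 1/(k(k+1)) = 1; a constant multiple of a convergent series converges).
Step 4: Fix eps > 0. Since sum_k m(|f_k - f| > eps) < infinity, the Borel-Cantelli lemma gives
        m(limsup_k {|f_k - f| > eps}) = 0, i.e. for a.e. x, |f_k(x) - f(x)| <= eps for all large k.
        Applying this with eps = 1/j for j = 1, 2, ... and intersecting the countably many full-measure sets,
        for a.e. x we get limsup_k |f_k(x) - f(x)| <= 1/j for every j, hence f_k -> f almost everywhere.
Conclusion: series converges; Borel-Cantelli yields f_k -> f a.e.


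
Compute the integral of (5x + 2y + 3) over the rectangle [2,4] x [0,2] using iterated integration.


By Fubini, integrate in x first, then y.
Step 1: Fix y, integrate over x in [2,4]:
  integral(5x + 2y + 3, x=2..4)
  = 5*(4^2 - 2^2)/2 + (2y + 3)*(4 - 2)
  = 30 + (2y + 3)*2
  = 30 + 4y + 6
  = 36 + 4y
Step 2: Integrate over y in [0,2]:
  integral(36 + 4y, y=0..2)
  = 36*2 + 4*(2^2 - 0^2)/2
  = 72 + 8
  = 80


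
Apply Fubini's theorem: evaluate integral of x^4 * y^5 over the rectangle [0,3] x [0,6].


By Fubini's theorem, the double integral factors as a product of single integrals:
Step 1: integral_0^3 x^4 dx = [x^5/5] from 0 to 3
     = 3^5/5 = 48.6
Step 2: integral_0^6 y^5 dy = [y^6/6] from 0 to 6
     = 6^6/6 = 7776
Step 3: Double integral = 48.6 * 7776 = 377913.6


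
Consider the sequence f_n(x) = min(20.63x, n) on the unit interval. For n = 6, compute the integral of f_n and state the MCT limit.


f(x) = 20.63x on [0,1]; f_n(x) = min(20.63x, n). At n = 6:
Step 1: f(x) reaches 6 at x = 6/20.63 = 0.290839
Step 2: integral(f_6) = integral(20.63x, 0, 0.290839) + integral(6, 0.290839, 1)
       = 20.63*0.290839^2/2 + 6*(1 - 0.290839)
       = 0.872516 + 4.254968
       = 5.127484
Step 3: As n -> infinity, f_n increases to f, so by MCT integral(f_n) -> integral(f) = 20.63/2 = 10.315.
Convergence: integral(f_6) = 5.127484 -> 10.315 as n -> infinity


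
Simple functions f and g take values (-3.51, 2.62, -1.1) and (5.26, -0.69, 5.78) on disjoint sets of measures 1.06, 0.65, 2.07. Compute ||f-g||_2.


Step 1: Compute differences f_i - g_i:
  -3.51 - 5.26 = -8.77
  2.62 - -0.69 = 3.31
  -1.1 - 5.78 = -6.88
Step 2: Compute |diff|^2 * measure for each set:
  |-8.77|^2 * 1.06 = 76.9129 * 1.06 = 81.527674
  |3.31|^2 * 0.65 = 10.9561 * 0.65 = 7.121465
  |-6.88|^2 * 2.07 = 47.3344 * 2.07 = 97.982208
Step 3: Sum = 186.631347
Step 4: ||f-g||_2 = (186.631347)^(1/2) = 13.661308


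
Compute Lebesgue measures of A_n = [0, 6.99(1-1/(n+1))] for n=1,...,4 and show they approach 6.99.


By continuity of measure from below: if A_n increases to A, then m(A_n) -> m(A).
Here A = [0, 6.99], so m(A) = 6.99
Step 1: a_1 = 6.99*(1 - 1/2) = 3.495, m(A_1) = 3.495
Step 2: a_2 = 6.99*(1 - 1/3) = 4.66, m(A_2) = 4.66
Step 3: a_3 = 6.99*(1 - 1/4) = 5.2425, m(A_3) = 5.2425
Step 4: a_4 = 6.99*(1 - 1/5) = 5.592, m(A_4) = 5.592
Limit: m(A_n) -> m([0,6.99]) = 6.99


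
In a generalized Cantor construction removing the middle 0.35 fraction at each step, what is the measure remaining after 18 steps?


Step 1: At each step, fraction remaining = 1 - 0.35 = 0.65
Step 2: After 18 steps, measure = (0.65)^18
Result = 4.289833e-04


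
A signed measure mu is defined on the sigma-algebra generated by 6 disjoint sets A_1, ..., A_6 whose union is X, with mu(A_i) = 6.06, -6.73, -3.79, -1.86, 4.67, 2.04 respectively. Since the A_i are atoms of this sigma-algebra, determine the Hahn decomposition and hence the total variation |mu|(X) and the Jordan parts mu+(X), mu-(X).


Step 1: Every measurable set is a union of atoms (the cells / points), so a Hahn decomposition is
  obtained by grouping atoms by sign: P = union of atoms with mu > 0, N = union of the remaining atoms.
  Atoms in P (indices): 1, 5, 6;  atoms in N (indices): 2, 3, 4
  Positive values: 6.06, 4.67, 2.04
  Negative values: -6.73, -3.79, -1.86
Step 2: mu+(X) = mu(P) = sum of positive atom values = 12.77
Step 3: mu-(X) = -mu(N) = sum of |negative atom values| = 12.38
Step 4: |mu|(X) = mu+(X) + mu-(X) = 12.77 + 12.38 = 25.15


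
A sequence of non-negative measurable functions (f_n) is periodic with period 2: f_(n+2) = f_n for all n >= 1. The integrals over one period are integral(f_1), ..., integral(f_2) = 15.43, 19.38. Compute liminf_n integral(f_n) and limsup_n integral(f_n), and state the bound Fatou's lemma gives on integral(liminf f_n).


The sequence (integral(f_n)) is periodic with period 2, repeating the values 15.43, 19.38 indefinitely.
Step 1: For a periodic sequence, every tail (a_m, a_(m+1), ...) contains all 2 period values infinitely often.
Step 2: Hence inf of every tail = min of the period values = min(15.43, 19.38) = 15.43.
        liminf_n integral(f_n) = sup over m of (inf of tail from m) = 15.43.
Step 3: Similarly sup of every tail = max of the period values = 19.38.
        limsup_n integral(f_n) = 19.38.
Step 4: Fatou's lemma: integral(liminf_n f_n) <= liminf_n integral(f_n) = 15.43.
        So the integral of the pointwise liminf is at most 15.43.


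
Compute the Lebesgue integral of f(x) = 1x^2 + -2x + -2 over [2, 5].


The Lebesgue integral of a Riemann-integrable function agrees with the Riemann integral.
Antiderivative F(x) = (1/3)x^3 + (-2/2)x^2 + -2x
F(5) = (1/3)*5^3 + (-2/2)*5^2 + -2*5
     = (1/3)*125 + (-2/2)*25 + -2*5
     = 41.666667 + -25 + -10
     = 6.666667
F(2) = -5.333333
Integral = F(5) - F(2) = 6.666667 - -5.333333 = 12


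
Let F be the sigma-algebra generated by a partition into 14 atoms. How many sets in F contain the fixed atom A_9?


Each element of F is a union of some subset S of the 14 atoms.
The element contains A_9 iff A_9 is in S.
So we count subsets S of {A_1,...,A_14} with A_9 in S: choose freely among the other 13 atoms.
Count = 2^(14-1) = 2^13 = 8192.


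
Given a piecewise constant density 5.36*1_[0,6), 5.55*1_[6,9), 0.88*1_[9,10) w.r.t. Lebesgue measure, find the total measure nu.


Integrate each piece of the Radon-Nikodym derivative:
Step 1: integral_0^6 5.36 dx = 5.36*(6-0) = 5.36*6 = 32.16
Step 2: integral_6^9 5.55 dx = 5.55*(9-6) = 5.55*3 = 16.65
Step 3: integral_9^10 0.88 dx = 0.88*(10-9) = 0.88*1 = 0.88
Total: 32.16 + 16.65 + 0.88 = 49.69


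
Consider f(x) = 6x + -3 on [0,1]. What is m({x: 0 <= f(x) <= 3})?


f^(-1)([0, 3]) = {x : 0 <= 6x + -3 <= 3}
Solving: (0 - -3)/6 <= x <= (3 - -3)/6
= [0.5, 1]
Intersecting with [0,1]: [0.5, 1]
Measure = 1 - 0.5 = 0.5


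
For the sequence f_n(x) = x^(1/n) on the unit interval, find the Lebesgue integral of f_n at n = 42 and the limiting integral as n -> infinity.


At n = 42: f_42(x) = x^(1/42).
Step 1: integral(x^(1/42), 0, 1) = [x^(1/42+1) / (1/42+1)] from 0 to 1
     = 1 / (1/42 + 1) = 1 / ((42+1)/42) = 42/(42+1)
     = 42/43 = 0.976744
Step 2: As n -> infinity, f_n(x) = x^(1/n) -> 1 for x in (0,1], and f_n is increasing in n.
By MCT, lim_n integral(f_n) = integral(lim_n f_n) = integral(1, 0, 1) = 1.
Step 3: Verify convergence: 42/43 = 0.976744 -> 1


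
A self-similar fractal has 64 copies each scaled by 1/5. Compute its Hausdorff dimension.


For a self-similar set with N copies scaled by 1/r:
dim_H = log(N)/log(r) = log(64)/log(5)
= 4.158883/1.609438
= 2.584059


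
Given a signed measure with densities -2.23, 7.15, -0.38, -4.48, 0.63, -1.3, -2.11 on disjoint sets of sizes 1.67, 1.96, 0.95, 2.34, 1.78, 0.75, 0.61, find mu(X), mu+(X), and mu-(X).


Step 1: Compute signed measure on each set:
  Set 1: -2.23 * 1.67 = -3.7241
  Set 2: 7.15 * 1.96 = 14.014
  Set 3: -0.38 * 0.95 = -0.361
  Set 4: -4.48 * 2.34 = -10.4832
  Set 5: 0.63 * 1.78 = 1.1214
  Set 6: -1.3 * 0.75 = -0.975
  Set 7: -2.11 * 0.61 = -1.2871
Step 2: Total signed measure = (-3.7241) + (14.014) + (-0.361) + (-10.4832) + (1.1214) + (-0.975) + (-1.2871)
     = -1.695
Step 3: Positive part mu+(X) = sum of positive contributions = 15.1354
Step 4: Negative part mu-(X) = |sum of negative contributions| = 16.8304


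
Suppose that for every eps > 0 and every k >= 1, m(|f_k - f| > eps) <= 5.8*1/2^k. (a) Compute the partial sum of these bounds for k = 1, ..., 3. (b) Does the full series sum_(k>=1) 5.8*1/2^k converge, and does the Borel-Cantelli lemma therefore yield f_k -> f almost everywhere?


Step 1: List the terms 5.8*1/2^k for k = 1 to 3:
  k=1: 2.9
  k=2: 1.45
  k=3: 0.725
Step 2: Partial sum = 2.9 + 1.45 + 0.725
     = 5.075
Step 3: The full series sum_(k>=1) 5.8*1/2^k converges (geometric series with ratio 1/2 < 1; a constant multiple of a convergent series converges).
Step 4: Fix eps > 0. Since sum_k m(|f_k - f| > eps) < infinity, the Borel-Cantelli lemma gives
        m(limsup_k {|f_k - f| > eps}) = 0, i.e. for a.e. x, |f_k(x) - f(x)| <= eps for all large k.
        Applying this with eps = 1/j for j = 1, 2, ... and intersecting the countably many full-measure sets,
        for a.e. x we get limsup_k |f_k(x) - f(x)| <= 1/j for every j, hence f_k -> f almost everywhere.
Conclusion: series converges; Borel-Cantelli yields f_k -> f a.e.


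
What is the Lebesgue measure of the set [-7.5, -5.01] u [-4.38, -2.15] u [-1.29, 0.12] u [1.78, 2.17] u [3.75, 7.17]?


For pairwise disjoint intervals, m(union) = sum of lengths.
= (-5.01 - -7.5) + (-2.15 - -4.38) + (0.12 - -1.29) + (2.17 - 1.78) + (7.17 - 3.75)
= 2.49 + 2.23 + 1.41 + 0.39 + 3.42
= 9.94


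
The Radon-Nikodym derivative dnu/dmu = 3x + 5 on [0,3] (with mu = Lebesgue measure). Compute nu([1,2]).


nu(A) = integral_A (dnu/dmu) dmu = integral_1^2 (3x + 5) dx
Step 1: Antiderivative F(x) = (3/2)x^2 + 5x
Step 2: F(2) = (3/2)*2^2 + 5*2 = 6 + 10 = 16
Step 3: F(1) = (3/2)*1^2 + 5*1 = 1.5 + 5 = 6.5
Step 4: nu([1,2]) = F(2) - F(1) = 16 - 6.5 = 9.5


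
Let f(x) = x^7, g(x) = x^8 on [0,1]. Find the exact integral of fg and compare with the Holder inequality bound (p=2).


Step 1: Exact integral of f*g = integral(x^15, 0, 1) = 1/16
     = 0.0625
Step 2: Holder bound with p=2, q=2:
  ||f||_p = (integral x^14 dx)^(1/2) = (1/15)^(1/2) = 0.258199
  ||g||_q = (integral x^16 dx)^(1/2) = (1/17)^(1/2) = 0.242536
Step 3: Holder bound = ||f||_p * ||g||_q = 0.258199 * 0.242536 = 0.062622
Verification: 0.0625 <= 0.062622 (Holder holds)


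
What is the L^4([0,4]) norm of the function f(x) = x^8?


Step 1: ||f||_4 = (integral_0^4 |x^8|^4 dx)^(1/4)
     = (integral_0^4 x^32 dx)^(1/4)
Step 2: integral_0^4 x^32 dx = [x^33/(33)] from 0 to 4 = 4^33/33
     = 73786976294838206464/33 = 2.235969e+18
Step 3: ||f||_4 = (2.235969e+18)^(1/4) = 38669.311845


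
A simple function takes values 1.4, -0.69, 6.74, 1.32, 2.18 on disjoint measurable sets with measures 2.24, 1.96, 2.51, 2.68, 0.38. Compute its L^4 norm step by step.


Step 1: Compute |f_i|^4 for each value:
  |1.4|^4 = 3.8416
  |-0.69|^4 = 0.226671
  |6.74|^4 = 2063.666842
  |1.32|^4 = 3.035958
  |2.18|^4 = 22.585306
Step 2: Multiply by measures and sum:
  3.8416 * 2.24 = 8.605184
  0.226671 * 1.96 = 0.444276
  2063.666842 * 2.51 = 5179.803773
  3.035958 * 2.68 = 8.136367
  22.585306 * 0.38 = 8.582416
Sum = 8.605184 + 0.444276 + 5179.803773 + 8.136367 + 8.582416 = 5205.572015
Step 3: Take the p-th root:
||f||_4 = (5205.572015)^(1/4) = 8.494095


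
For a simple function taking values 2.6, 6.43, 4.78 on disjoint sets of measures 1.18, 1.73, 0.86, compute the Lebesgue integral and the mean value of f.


Step 1: Integral = sum(value_i * measure_i)
= 2.6*1.18 + 6.43*1.73 + 4.78*0.86
= 3.068 + 11.1239 + 4.1108
= 18.3027
Step 2: Total measure of domain = 1.18 + 1.73 + 0.86 = 3.77
Step 3: Average value = 18.3027 / 3.77 = 4.854828


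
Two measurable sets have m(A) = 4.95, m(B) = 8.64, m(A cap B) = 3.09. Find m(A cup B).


By inclusion-exclusion: m(A u B) = m(A) + m(B) - m(A n B)
= 4.95 + 8.64 - 3.09
= 10.5


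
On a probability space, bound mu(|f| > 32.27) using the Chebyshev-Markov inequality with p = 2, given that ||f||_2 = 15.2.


Chebyshev/Markov inequality: mu(|f| > eps) <= (||f||_p / eps)^p
Step 1: ||f||_2 / eps = 15.2 / 32.27 = 0.471026
Step 2: Raise to power p = 2:
  (0.471026)^2 = 0.221865
Step 3: Therefore mu(|f| > 32.27) <= 0.221865


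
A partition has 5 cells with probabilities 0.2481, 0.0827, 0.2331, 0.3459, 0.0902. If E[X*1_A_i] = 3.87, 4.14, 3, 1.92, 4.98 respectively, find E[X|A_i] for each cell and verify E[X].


For each cell A_i: E[X|A_i] = E[X*1_A_i] / P(A_i)
Step 1: E[X|A_1] = 3.87 / 0.2481 = 15.598549
Step 2: E[X|A_2] = 4.14 / 0.0827 = 50.060459
Step 3: E[X|A_3] = 3 / 0.2331 = 12.870013
Step 4: E[X|A_4] = 1.92 / 0.3459 = 5.550737
Step 5: E[X|A_5] = 4.98 / 0.0902 = 55.210643
Verification: E[X] = sum E[X*1_A_i] = 3.87 + 4.14 + 3 + 1.92 + 4.98 = 17.91


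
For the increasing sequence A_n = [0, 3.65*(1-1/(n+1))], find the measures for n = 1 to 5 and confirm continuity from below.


By continuity of measure from below: if A_n increases to A, then m(A_n) -> m(A).
Here A = [0, 3.65], so m(A) = 3.65
Step 1: a_1 = 3.65*(1 - 1/2) = 1.825, m(A_1) = 1.825
Step 2: a_2 = 3.65*(1 - 1/3) = 2.4333, m(A_2) = 2.4333
Step 3: a_3 = 3.65*(1 - 1/4) = 2.7375, m(A_3) = 2.7375
Step 4: a_4 = 3.65*(1 - 1/5) = 2.92, m(A_4) = 2.92
Step 5: a_5 = 3.65*(1 - 1/6) = 3.0417, m(A_5) = 3.0417
Limit: m(A_n) -> m([0,3.65]) = 3.65


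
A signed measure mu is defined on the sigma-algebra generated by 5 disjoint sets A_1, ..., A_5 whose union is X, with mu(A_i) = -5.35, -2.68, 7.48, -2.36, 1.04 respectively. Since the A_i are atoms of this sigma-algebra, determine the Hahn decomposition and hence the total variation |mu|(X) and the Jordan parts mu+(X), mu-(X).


Step 1: Every measurable set is a union of atoms (the cells / points), so a Hahn decomposition is
  obtained by grouping atoms by sign: P = union of atoms with mu > 0, N = union of the remaining atoms.
  Atoms in P (indices): 3, 5;  atoms in N (indices): 1, 2, 4
  Positive values: 7.48, 1.04
  Negative values: -5.35, -2.68, -2.36
Step 2: mu+(X) = mu(P) = sum of positive atom values = 8.52
Step 3: mu-(X) = -mu(N) = sum of |negative atom values| = 10.39
Step 4: |mu|(X) = mu+(X) + mu-(X) = 8.52 + 10.39 = 18.91


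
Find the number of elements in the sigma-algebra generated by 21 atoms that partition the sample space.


Each element of the sigma-algebra is a union of some subset of the 21 atoms.
The number of such subsets is 2^21 = 2097152.


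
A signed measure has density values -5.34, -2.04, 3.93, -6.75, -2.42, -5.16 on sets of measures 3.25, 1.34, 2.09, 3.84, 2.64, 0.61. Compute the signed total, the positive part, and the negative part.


Step 1: Compute signed measure on each set:
  Set 1: -5.34 * 3.25 = -17.355
  Set 2: -2.04 * 1.34 = -2.7336
  Set 3: 3.93 * 2.09 = 8.2137
  Set 4: -6.75 * 3.84 = -25.92
  Set 5: -2.42 * 2.64 = -6.3888
  Set 6: -5.16 * 0.61 = -3.1476
Step 2: Total signed measure = (-17.355) + (-2.7336) + (8.2137) + (-25.92) + (-6.3888) + (-3.1476)
     = -47.3313
Step 3: Positive part mu+(X) = sum of positive contributions = 8.2137
Step 4: Negative part mu-(X) = |sum of negative contributions| = 55.545


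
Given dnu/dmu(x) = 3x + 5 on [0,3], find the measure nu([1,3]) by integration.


nu(A) = integral_A (dnu/dmu) dmu = integral_1^3 (3x + 5) dx
Step 1: Antiderivative F(x) = (3/2)x^2 + 5x
Step 2: F(3) = (3/2)*3^2 + 5*3 = 13.5 + 15 = 28.5
Step 3: F(1) = (3/2)*1^2 + 5*1 = 1.5 + 5 = 6.5
Step 4: nu([1,3]) = F(3) - F(1) = 28.5 - 6.5 = 22


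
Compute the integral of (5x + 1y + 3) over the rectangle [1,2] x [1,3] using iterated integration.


By Fubini, integrate in x first, then y.
Step 1: Fix y, integrate over x in [1,2]:
  integral(5x + 1y + 3, x=1..2)
  = 5*(2^2 - 1^2)/2 + (1y + 3)*(2 - 1)
  = 7.5 + (1y + 3)*1
  = 7.5 + 1y + 3
  = 10.5 + 1y
Step 2: Integrate over y in [1,3]:
  integral(10.5 + 1y, y=1..3)
  = 10.5*2 + 1*(3^2 - 1^2)/2
  = 21 + 4
  = 25


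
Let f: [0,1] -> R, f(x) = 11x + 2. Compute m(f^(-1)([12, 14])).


f^(-1)([12, 14]) = {x : 12 <= 11x + 2 <= 14}
Solving: (12 - 2)/11 <= x <= (14 - 2)/11
= [0.909091, 1.090909]
Intersecting with [0,1]: [0.909091, 1]
Measure = 1 - 0.909091 = 0.090909


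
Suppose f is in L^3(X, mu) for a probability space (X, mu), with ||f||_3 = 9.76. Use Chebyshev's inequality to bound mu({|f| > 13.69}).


Chebyshev/Markov inequality: mu(|f| > eps) <= (||f||_p / eps)^p
Step 1: ||f||_3 / eps = 9.76 / 13.69 = 0.712929
Step 2: Raise to power p = 3:
  (0.712929)^3 = 0.362359
Step 3: Therefore mu(|f| > 13.69) <= 0.362359


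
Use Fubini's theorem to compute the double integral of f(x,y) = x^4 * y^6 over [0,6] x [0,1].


By Fubini's theorem, the double integral factors as a product of single integrals:
Step 1: integral_0^6 x^4 dx = [x^5/5] from 0 to 6
     = 6^5/5 = 1555.2
Step 2: integral_0^1 y^6 dy = [y^7/7] from 0 to 1
     = 1^7/7 = 0.142857
Step 3: Double integral = 1555.2 * 0.142857 = 222.171429


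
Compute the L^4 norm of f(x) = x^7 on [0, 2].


Step 1: ||f||_4 = (integral_0^2 |x^7|^4 dx)^(1/4)
     = (integral_0^2 x^28 dx)^(1/4)
Step 2: integral_0^2 x^28 dx = [x^29/(29)] from 0 to 2 = 2^29/29
     = 536870912/29 = 1.851279e+07
Step 3: ||f||_4 = (1.851279e+07)^(1/4) = 65.594582


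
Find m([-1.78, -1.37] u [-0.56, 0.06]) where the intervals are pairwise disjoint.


For pairwise disjoint intervals, m(union) = sum of lengths.
= (-1.37 - -1.78) + (0.06 - -0.56)
= 0.41 + 0.62
= 1.03


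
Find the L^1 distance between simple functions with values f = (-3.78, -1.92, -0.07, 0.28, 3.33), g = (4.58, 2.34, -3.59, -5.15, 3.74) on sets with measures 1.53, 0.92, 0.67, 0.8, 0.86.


Step 1: Compute differences f_i - g_i:
  -3.78 - 4.58 = -8.36
  -1.92 - 2.34 = -4.26
  -0.07 - -3.59 = 3.52
  0.28 - -5.15 = 5.43
  3.33 - 3.74 = -0.41
Step 2: Compute |diff|^1 * measure for each set:
  |-8.36|^1 * 1.53 = 8.36 * 1.53 = 12.7908
  |-4.26|^1 * 0.92 = 4.26 * 0.92 = 3.9192
  |3.52|^1 * 0.67 = 3.52 * 0.67 = 2.3584
  |5.43|^1 * 0.8 = 5.43 * 0.8 = 4.344
  |-0.41|^1 * 0.86 = 0.41 * 0.86 = 0.3526
Step 3: Sum = 23.765
Step 4: ||f-g||_1 = (23.765)^(1/1) = 23.765


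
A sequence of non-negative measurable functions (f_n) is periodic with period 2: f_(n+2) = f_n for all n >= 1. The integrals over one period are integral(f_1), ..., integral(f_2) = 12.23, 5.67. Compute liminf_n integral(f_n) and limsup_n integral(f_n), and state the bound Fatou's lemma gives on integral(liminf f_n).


The sequence (integral(f_n)) is periodic with period 2, repeating the values 12.23, 5.67 indefinitely.
Step 1: For a periodic sequence, every tail (a_m, a_(m+1), ...) contains all 2 period values infinitely often.
Step 2: Hence inf of every tail = min of the period values = min(12.23, 5.67) = 5.67.
        liminf_n integral(f_n) = sup over m of (inf of tail from m) = 5.67.
Step 3: Similarly sup of every tail = max of the period values = 12.23.
        limsup_n integral(f_n) = 12.23.
Step 4: Fatou's lemma: integral(liminf_n f_n) <= liminf_n integral(f_n) = 5.67.
        So the integral of the pointwise liminf is at most 5.67.


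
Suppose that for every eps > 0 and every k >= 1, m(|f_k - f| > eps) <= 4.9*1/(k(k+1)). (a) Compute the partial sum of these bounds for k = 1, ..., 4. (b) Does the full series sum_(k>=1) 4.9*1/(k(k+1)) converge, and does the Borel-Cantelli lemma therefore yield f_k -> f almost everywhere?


Step 1: List the terms 4.9*1/(k(k+1)) for k = 1 to 4:
  k=1: 2.45
  k=2: 0.816667
  k=3: 0.408333
  k=4: 0.245
Step 2: Partial sum = 2.45 + 0.816667 + 0.408333 + 0.245
     = 3.92
Step 3: The full series sum_(k>=1) 4.9*1/(k(k+1)) converges (telescoping series sum 1/(k(k+1)) = 1; a constant multiple of a convergent series converges).
Step 4: Fix eps > 0. Since sum_k m(|f_k - f| > eps) < infinity, the Borel-Cantelli lemma gives
        m(limsup_k {|f_k - f| > eps}) = 0, i.e. for a.e. x, |f_k(x) - f(x)| <= eps for all large k.
        Applying this with eps = 1/j for j = 1, 2, ... and intersecting the countably many full-measure sets,
        for a.e. x we get limsup_k |f_k(x) - f(x)| <= 1/j for every j, hence f_k -> f almost everywhere.
Conclusion: series converges; Borel-Cantelli yields f_k -> f a.e.


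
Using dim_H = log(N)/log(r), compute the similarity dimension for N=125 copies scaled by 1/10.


For a self-similar set with N copies scaled by 1/r:
dim_H = log(N)/log(r) = log(125)/log(10)
= 4.828314/2.302585
= 2.09691


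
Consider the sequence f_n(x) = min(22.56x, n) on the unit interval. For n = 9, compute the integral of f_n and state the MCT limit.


f(x) = 22.56x on [0,1]; f_n(x) = min(22.56x, n). At n = 9:
Step 1: f(x) reaches 9 at x = 9/22.56 = 0.398936
Step 2: integral(f_9) = integral(22.56x, 0, 0.398936) + integral(9, 0.398936, 1)
       = 22.56*0.398936^2/2 + 9*(1 - 0.398936)
       = 1.795213 + 5.409574
       = 7.204787
Step 3: As n -> infinity, f_n increases to f, so by MCT integral(f_n) -> integral(f) = 22.56/2 = 11.28.
Convergence: integral(f_9) = 7.204787 -> 11.28 as n -> infinity


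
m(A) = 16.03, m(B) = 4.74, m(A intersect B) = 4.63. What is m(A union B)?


By inclusion-exclusion: m(A u B) = m(A) + m(B) - m(A n B)
= 16.03 + 4.74 - 4.63
= 16.14


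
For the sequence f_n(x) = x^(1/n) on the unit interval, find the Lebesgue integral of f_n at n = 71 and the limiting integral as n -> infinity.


At n = 71: f_71(x) = x^(1/71).
Step 1: integral(x^(1/71), 0, 1) = [x^(1/71+1) / (1/71+1)] from 0 to 1
     = 1 / (1/71 + 1) = 1 / ((71+1)/71) = 71/(71+1)
     = 71/72 = 0.986111
Step 2: As n -> infinity, f_n(x) = x^(1/n) -> 1 for x in (0,1], and f_n is increasing in n.
By MCT, lim_n integral(f_n) = integral(lim_n f_n) = integral(1, 0, 1) = 1.
Step 3: Verify convergence: 71/72 = 0.986111 -> 1


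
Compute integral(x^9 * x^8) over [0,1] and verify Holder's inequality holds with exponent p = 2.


Step 1: Exact integral of f*g = integral(x^17, 0, 1) = 1/18
     = 0.055556
Step 2: Holder bound with p=2, q=2:
  ||f||_p = (integral x^18 dx)^(1/2) = (1/19)^(1/2) = 0.229416
  ||g||_q = (integral x^16 dx)^(1/2) = (1/17)^(1/2) = 0.242536
Step 3: Holder bound = ||f||_p * ||g||_q = 0.229416 * 0.242536 = 0.055641
Verification: 0.055556 <= 0.055641 (Holder holds)


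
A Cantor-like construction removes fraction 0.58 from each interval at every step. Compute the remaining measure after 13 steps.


Step 1: At each step, fraction remaining = 1 - 0.58 = 0.42
Step 2: After 13 steps, measure = (0.42)^13
Result = 1.265438e-05


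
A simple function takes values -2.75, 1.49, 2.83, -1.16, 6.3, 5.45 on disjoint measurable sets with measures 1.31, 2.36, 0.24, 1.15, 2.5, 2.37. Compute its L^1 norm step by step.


Step 1: Compute |f_i|^1 for each value:
  |-2.75|^1 = 2.75
  |1.49|^1 = 1.49
  |2.83|^1 = 2.83
  |-1.16|^1 = 1.16
  |6.3|^1 = 6.3
  |5.45|^1 = 5.45
Step 2: Multiply by measures and sum:
  2.75 * 1.31 = 3.6025
  1.49 * 2.36 = 3.5164
  2.83 * 0.24 = 0.6792
  1.16 * 1.15 = 1.334
  6.3 * 2.5 = 15.75
  5.45 * 2.37 = 12.9165
Sum = 3.6025 + 3.5164 + 0.6792 + 1.334 + 15.75 + 12.9165 = 37.7986
Step 3: Take the p-th root:
||f||_1 = (37.7986)^(1/1) = 37.7986


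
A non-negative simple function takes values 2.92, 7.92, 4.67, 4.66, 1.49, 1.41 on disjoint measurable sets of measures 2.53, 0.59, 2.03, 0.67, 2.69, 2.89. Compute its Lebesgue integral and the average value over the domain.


Step 1: Integral = sum(value_i * measure_i)
= 2.92*2.53 + 7.92*0.59 + 4.67*2.03 + 4.66*0.67 + 1.49*2.69 + 1.41*2.89
= 7.3876 + 4.6728 + 9.4801 + 3.1222 + 4.0081 + 4.0749
= 32.7457
Step 2: Total measure of domain = 2.53 + 0.59 + 2.03 + 0.67 + 2.69 + 2.89 = 11.4
Step 3: Average value = 32.7457 / 11.4 = 2.87243


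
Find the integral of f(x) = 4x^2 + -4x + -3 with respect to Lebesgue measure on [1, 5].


The Lebesgue integral of a Riemann-integrable function agrees with the Riemann integral.
Antiderivative F(x) = (4/3)x^3 + (-4/2)x^2 + -3x
F(5) = (4/3)*5^3 + (-4/2)*5^2 + -3*5
     = (4/3)*125 + (-4/2)*25 + -3*5
     = 166.666667 + -50 + -15
     = 101.666667
F(1) = -3.666667
Integral = F(5) - F(1) = 101.666667 - -3.666667 = 105.333333


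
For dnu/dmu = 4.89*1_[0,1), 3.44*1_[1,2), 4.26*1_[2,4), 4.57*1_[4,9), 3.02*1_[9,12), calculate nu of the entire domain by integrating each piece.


Integrate each piece of the Radon-Nikodym derivative:
Step 1: integral_0^1 4.89 dx = 4.89*(1-0) = 4.89*1 = 4.89
Step 2: integral_1^2 3.44 dx = 3.44*(2-1) = 3.44*1 = 3.44
Step 3: integral_2^4 4.26 dx = 4.26*(4-2) = 4.26*2 = 8.52
Step 4: integral_4^9 4.57 dx = 4.57*(9-4) = 4.57*5 = 22.85
Step 5: integral_9^12 3.02 dx = 3.02*(12-9) = 3.02*3 = 9.06
Total: 4.89 + 3.44 + 8.52 + 22.85 + 9.06 = 48.76


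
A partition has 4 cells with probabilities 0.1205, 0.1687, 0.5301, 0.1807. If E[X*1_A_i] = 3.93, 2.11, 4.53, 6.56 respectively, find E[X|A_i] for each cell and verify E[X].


For each cell A_i: E[X|A_i] = E[X*1_A_i] / P(A_i)
Step 1: E[X|A_1] = 3.93 / 0.1205 = 32.614108
Step 2: E[X|A_2] = 2.11 / 0.1687 = 12.50741
Step 3: E[X|A_3] = 4.53 / 0.5301 = 8.545557
Step 4: E[X|A_4] = 6.56 / 0.1807 = 36.303265
Verification: E[X] = sum E[X*1_A_i] = 3.93 + 2.11 + 4.53 + 6.56 = 17.13


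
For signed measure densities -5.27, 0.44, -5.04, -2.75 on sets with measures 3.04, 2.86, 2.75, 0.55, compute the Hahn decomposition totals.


Step 1: Compute signed measure on each set:
  Set 1: -5.27 * 3.04 = -16.0208
  Set 2: 0.44 * 2.86 = 1.2584
  Set 3: -5.04 * 2.75 = -13.86
  Set 4: -2.75 * 0.55 = -1.5125
Step 2: Total signed measure = (-16.0208) + (1.2584) + (-13.86) + (-1.5125)
     = -30.1349
Step 3: Positive part mu+(X) = sum of positive contributions = 1.2584
Step 4: Negative part mu-(X) = |sum of negative contributions| = 31.3933


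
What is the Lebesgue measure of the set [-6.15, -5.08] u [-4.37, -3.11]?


For pairwise disjoint intervals, m(union) = sum of lengths.
= (-5.08 - -6.15) + (-3.11 - -4.37)
= 1.07 + 1.26
= 2.33


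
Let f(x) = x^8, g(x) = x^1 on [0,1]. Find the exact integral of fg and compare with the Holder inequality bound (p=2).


Step 1: Exact integral of f*g = integral(x^9, 0, 1) = 1/10
     = 0.1
Step 2: Holder bound with p=2, q=2:
  ||f||_p = (integral x^16 dx)^(1/2) = (1/17)^(1/2) = 0.242536
  ||g||_q = (integral x^2 dx)^(1/2) = (1/3)^(1/2) = 0.57735
Step 3: Holder bound = ||f||_p * ||g||_q = 0.242536 * 0.57735 = 0.140028
Verification: 0.1 <= 0.140028 (Holder holds)


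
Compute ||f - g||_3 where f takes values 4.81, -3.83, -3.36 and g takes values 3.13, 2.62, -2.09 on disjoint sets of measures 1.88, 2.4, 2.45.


Step 1: Compute differences f_i - g_i:
  4.81 - 3.13 = 1.68
  -3.83 - 2.62 = -6.45
  -3.36 - -2.09 = -1.27
Step 2: Compute |diff|^3 * measure for each set:
  |1.68|^3 * 1.88 = 4.741632 * 1.88 = 8.914268
  |-6.45|^3 * 2.4 = 268.336125 * 2.4 = 644.0067
  |-1.27|^3 * 2.45 = 2.048383 * 2.45 = 5.018538
Step 3: Sum = 657.939507
Step 4: ||f-g||_3 = (657.939507)^(1/3) = 8.697518


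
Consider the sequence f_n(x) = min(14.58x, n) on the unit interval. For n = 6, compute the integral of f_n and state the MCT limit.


f(x) = 14.58x on [0,1]; f_n(x) = min(14.58x, n). At n = 6:
Step 1: f(x) reaches 6 at x = 6/14.58 = 0.411523
Step 2: integral(f_6) = integral(14.58x, 0, 0.411523) + integral(6, 0.411523, 1)
       = 14.58*0.411523^2/2 + 6*(1 - 0.411523)
       = 1.234568 + 3.530864
       = 4.765432
Step 3: As n -> infinity, f_n increases to f, so by MCT integral(f_n) -> integral(f) = 14.58/2 = 7.29.
Convergence: integral(f_6) = 4.765432 -> 7.29 as n -> infinity


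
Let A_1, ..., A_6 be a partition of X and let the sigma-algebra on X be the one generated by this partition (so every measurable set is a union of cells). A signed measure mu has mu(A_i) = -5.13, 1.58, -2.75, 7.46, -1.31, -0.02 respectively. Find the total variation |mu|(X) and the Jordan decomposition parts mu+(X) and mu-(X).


Step 1: Every measurable set is a union of atoms (the cells / points), so a Hahn decomposition is
  obtained by grouping atoms by sign: P = union of atoms with mu > 0, N = union of the remaining atoms.
  Atoms in P (indices): 2, 4;  atoms in N (indices): 1, 3, 5, 6
  Positive values: 1.58, 7.46
  Negative values: -5.13, -2.75, -1.31, -0.02
Step 2: mu+(X) = mu(P) = sum of positive atom values = 9.04
Step 3: mu-(X) = -mu(N) = sum of |negative atom values| = 9.21
Step 4: |mu|(X) = mu+(X) + mu-(X) = 9.04 + 9.21 = 18.25


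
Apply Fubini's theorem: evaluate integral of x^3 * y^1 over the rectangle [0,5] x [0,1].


By Fubini's theorem, the double integral factors as a product of single integrals:
Step 1: integral_0^5 x^3 dx = [x^4/4] from 0 to 5
     = 5^4/4 = 156.25
Step 2: integral_0^1 y^1 dy = [y^2/2] from 0 to 1
     = 1^2/2 = 0.5
Step 3: Double integral = 156.25 * 0.5 = 78.125


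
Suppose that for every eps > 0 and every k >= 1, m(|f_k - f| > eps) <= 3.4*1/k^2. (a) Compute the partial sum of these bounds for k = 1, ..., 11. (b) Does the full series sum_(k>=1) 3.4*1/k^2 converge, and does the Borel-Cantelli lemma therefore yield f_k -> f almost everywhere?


Step 1: List the terms 3.4*1/k^2 for k = 1 to 11:
  k=1: 3.4
  k=2: 0.85
  k=3: 0.377778
  k=4: 0.2125
  k=5: 0.136
  k=6: 0.094444
  k=7: 0.069388
  k=8: 0.053125
  k=9: 0.041975
  k=10: 0.034
  k=11: 0.028099
Step 2: Partial sum = 3.4 + 0.85 + 0.377778 + 0.2125 + 0.136 + 0.094444 + 0.069388 + 0.053125 + 0.041975 + 0.034 + 0.028099
     = 5.297309
Step 3: The full series sum_(k>=1) 3.4*1/k^2 converges (p-series with p = 2 > 1; a constant multiple of a convergent series converges).
Step 4: Fix eps > 0. Since sum_k m(|f_k - f| > eps) < infinity, the Borel-Cantelli lemma gives
        m(limsup_k {|f_k - f| > eps}) = 0, i.e. for a.e. x, |f_k(x) - f(x)| <= eps for all large k.
        Applying this with eps = 1/j for j = 1, 2, ... and intersecting the countably many full-measure sets,
        for a.e. x we get limsup_k |f_k(x) - f(x)| <= 1/j for every j, hence f_k -> f almost everywhere.
Conclusion: series converges; Borel-Cantelli yields f_k -> f a.e.


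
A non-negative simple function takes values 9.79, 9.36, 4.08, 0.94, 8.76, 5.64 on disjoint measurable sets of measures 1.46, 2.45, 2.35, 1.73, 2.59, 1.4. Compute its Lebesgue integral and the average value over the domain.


Step 1: Integral = sum(value_i * measure_i)
= 9.79*1.46 + 9.36*2.45 + 4.08*2.35 + 0.94*1.73 + 8.76*2.59 + 5.64*1.4
= 14.2934 + 22.932 + 9.588 + 1.6262 + 22.6884 + 7.896
= 79.024
Step 2: Total measure of domain = 1.46 + 2.45 + 2.35 + 1.73 + 2.59 + 1.4 = 11.98
Step 3: Average value = 79.024 / 11.98 = 6.596327


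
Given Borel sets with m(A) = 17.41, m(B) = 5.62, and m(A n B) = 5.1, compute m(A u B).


By inclusion-exclusion: m(A u B) = m(A) + m(B) - m(A n B)
= 17.41 + 5.62 - 5.1
= 17.93
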